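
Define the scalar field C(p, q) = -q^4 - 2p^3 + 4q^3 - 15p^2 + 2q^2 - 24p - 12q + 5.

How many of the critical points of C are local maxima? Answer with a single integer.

2

C separates as a function of p plus a function of q, so ∇C=0 decouples.
∂C/∂p = -6(p + 1)(p + 4) = 0 at p ∈ {-4, -1}; ∂C/∂q = -4(q - 3)(q - 1)(q + 1) = 0 at q ∈ {-1, 1, 3}.
The Hessian is diagonal: diag(C_pp, C_qq). Second derivatives: C_pp(-4)=18, C_pp(-1)=-18; C_qq(-1)=-32, C_qq(1)=16, C_qq(3)=-32.
Local maxima occur where both diagonal entries negative: (-1, -1), (-1, 3). Count: 2.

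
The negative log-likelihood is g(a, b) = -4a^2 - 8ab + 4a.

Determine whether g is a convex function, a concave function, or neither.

neither

g is quadratic, so its Hessian is the constant matrix H = [[-8, -8], [-8, 0]].
det(H) = -64, tr(H) = -8.
det(H) < 0, so H is indefinite: neither convex nor concave.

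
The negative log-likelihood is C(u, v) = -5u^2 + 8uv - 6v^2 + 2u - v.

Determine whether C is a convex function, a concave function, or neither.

C is quadratic, so its Hessian is the constant matrix H = [[-10, 8], [8, -12]].
det(H) = 56, tr(H) = -22.
det(H) > 0 and tr(H) < 0, so H is negative definite everywhere: concave.

concave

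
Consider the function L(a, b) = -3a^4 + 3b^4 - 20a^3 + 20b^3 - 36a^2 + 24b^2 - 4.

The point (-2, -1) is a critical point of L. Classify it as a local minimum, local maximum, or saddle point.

The mixed partial ∂²L/∂a∂b is 0, so the Hessian at any point is diag(L_aa, L_bb) = diag(-12(3a^2 + 10a + 6), 12(3b^2 + 10b + 4)).
At (-2, -1): H = diag(24, -36).
The eigenvalues have opposite signs, so H is indefinite: a saddle point.

saddle point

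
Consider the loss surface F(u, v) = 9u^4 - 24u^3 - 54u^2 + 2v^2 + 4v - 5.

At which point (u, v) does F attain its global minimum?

(3, -1)

F(u,v) separates as P(u) + Q(v) − 5, so its minimum is min P + min Q − 5.
P'(u) = 36u(u - 3)(u + 1) vanishes at u ∈ {-1, 0, 3}; Q'(v) = 4v + 4 vanishes at v ∈ {-1}.
Local minima of P (where P''>0): P(-1)=-21, P(3)=-405. Local minima of Q: Q(-1)=-2.
So the global minimum of F is P(3) + Q(-1) − 5 = -405 − 2 − 5 = -412, attained at (3, -1).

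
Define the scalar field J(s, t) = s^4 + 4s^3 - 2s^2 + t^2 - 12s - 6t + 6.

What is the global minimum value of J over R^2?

J(s,t) separates as P(s) + Q(t) + 6, so its minimum is min P + min Q + 6.
P'(s) = 4(s - 1)(s + 1)(s + 3) vanishes at s ∈ {-3, -1, 1}; Q'(t) = 2(t - 3) vanishes at t ∈ {3}.
Local minima of P (where P''>0): P(-3)=-9, P(1)=-9. Local minima of Q: Q(3)=-9.
So the global minimum of J is P(-3) + Q(3) + 6 = -9 − 9 + 6 = -12, attained at (-3, 3).

-12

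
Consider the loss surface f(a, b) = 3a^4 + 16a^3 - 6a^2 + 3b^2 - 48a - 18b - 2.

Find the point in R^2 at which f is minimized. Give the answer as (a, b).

(-4, 3)

f(a,b) separates as P(a) + Q(b) − 2, so its minimum is min P + min Q − 2.
P'(a) = 12(a - 1)(a + 1)(a + 4) vanishes at a ∈ {-4, -1, 1}; Q'(b) = 6b - 18 vanishes at b ∈ {3}.
Local minima of P (where P''>0): P(-4)=-160, P(1)=-35. Local minima of Q: Q(3)=-27.
So the global minimum of f is P(-4) + Q(3) − 2 = -160 − 27 − 2 = -189, attained at (-4, 3).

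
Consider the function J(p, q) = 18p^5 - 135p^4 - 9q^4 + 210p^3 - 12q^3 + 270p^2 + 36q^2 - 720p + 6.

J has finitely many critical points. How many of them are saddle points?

6

J separates as a function of p plus a function of q, so ∇J=0 decouples.
∂J/∂p = 90(p - 4)(p - 2)(p - 1)(p + 1) = 0 at p ∈ {-1, 1, 2, 4}; ∂J/∂q = -36q(q - 1)(q + 2) = 0 at q ∈ {-2, 0, 1}.
The Hessian is diagonal: diag(J_pp, J_qq). Second derivatives: J_pp(-1)=-2700, J_pp(1)=540, J_pp(2)=-540, J_pp(4)=2700; J_qq(-2)=-216, J_qq(0)=72, J_qq(1)=-108.
Saddle points occur where the two diagonal entries have opposite signs: (-1, 0), (1, -2), (1, 1), (2, 0), (4, -2), (4, 1). Count: 6.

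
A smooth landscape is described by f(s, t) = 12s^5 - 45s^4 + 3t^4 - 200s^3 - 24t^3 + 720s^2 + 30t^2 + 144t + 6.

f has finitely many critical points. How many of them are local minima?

4

f separates as a function of s plus a function of t, so ∇f=0 decouples.
∂f/∂s = 60s(s - 4)(s - 2)(s + 3) = 0 at s ∈ {-3, 0, 2, 4}; ∂f/∂t = 12(t - 4)(t - 3)(t + 1) = 0 at t ∈ {-1, 3, 4}.
The Hessian is diagonal: diag(f_ss, f_tt). Second derivatives: f_ss(-3)=-6300, f_ss(0)=1440, f_ss(2)=-1200, f_ss(4)=3360; f_tt(-1)=240, f_tt(3)=-48, f_tt(4)=60.
Local minima occur where both diagonal entries positive: (0, -1), (0, 4), (4, -1), (4, 4). Count: 4.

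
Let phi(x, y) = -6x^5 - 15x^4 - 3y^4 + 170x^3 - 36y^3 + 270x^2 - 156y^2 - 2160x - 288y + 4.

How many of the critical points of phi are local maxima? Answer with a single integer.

phi separates as a function of x plus a function of y, so ∇phi=0 decouples.
∂phi/∂x = -30(x - 3)(x - 2)(x + 3)(x + 4) = 0 at x ∈ {-4, -3, 2, 3}; ∂phi/∂y = -12(y + 2)(y + 3)(y + 4) = 0 at y ∈ {-4, -3, -2}.
The Hessian is diagonal: diag(phi_xx, phi_yy). Second derivatives: phi_xx(-4)=1260, phi_xx(-3)=-900, phi_xx(2)=900, phi_xx(3)=-1260; phi_yy(-4)=-24, phi_yy(-3)=12, phi_yy(-2)=-24.
Local maxima occur where both diagonal entries negative: (-3, -4), (-3, -2), (3, -4), (3, -2). Count: 4.

4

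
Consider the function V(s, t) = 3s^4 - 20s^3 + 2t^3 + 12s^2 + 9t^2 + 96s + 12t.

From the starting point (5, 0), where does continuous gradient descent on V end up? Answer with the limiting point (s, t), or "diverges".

(4, -1)

V is separable, so gradient descent decouples: s follows -∂V/∂s, t follows -∂V/∂t.
∂V/∂s = 12(s - 4)(s - 2)(s + 1); at s=5 this is 216, so s decreases.
∂V/∂t = 6(t + 1)(t + 2); at t=0 this is 12, so t decreases.
s converges to its nearest critical value 4 (a local min of the s-part); t converges to -1. The iterate converges to (4, -1).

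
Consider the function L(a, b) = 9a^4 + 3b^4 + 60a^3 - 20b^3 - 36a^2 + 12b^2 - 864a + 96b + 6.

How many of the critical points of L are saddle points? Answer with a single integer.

L separates as a function of a plus a function of b, so ∇L=0 decouples.
∂L/∂a = 36(a - 2)(a + 3)(a + 4) = 0 at a ∈ {-4, -3, 2}; ∂L/∂b = 12(b - 4)(b - 2)(b + 1) = 0 at b ∈ {-1, 2, 4}.
The Hessian is diagonal: diag(L_aa, L_bb). Second derivatives: L_aa(-4)=216, L_aa(-3)=-180, L_aa(2)=1080; L_bb(-1)=180, L_bb(2)=-72, L_bb(4)=120.
Saddle points occur where the two diagonal entries have opposite signs: (-4, 2), (-3, -1), (-3, 4), (2, 2). Count: 4.

4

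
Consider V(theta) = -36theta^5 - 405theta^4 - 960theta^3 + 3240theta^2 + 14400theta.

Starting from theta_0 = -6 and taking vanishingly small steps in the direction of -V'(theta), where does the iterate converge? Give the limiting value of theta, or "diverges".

V'(theta) = -180(theta - 2)(theta + 2)(theta + 4)(theta + 5), so V'(-6) = -11520.
Gradient descent moves in the -V' direction, i.e. theta is increasing.
The nearest critical point in that direction is theta = -5, where V'' = 3780 > 0 (a local minimum). The iterate converges there.

-5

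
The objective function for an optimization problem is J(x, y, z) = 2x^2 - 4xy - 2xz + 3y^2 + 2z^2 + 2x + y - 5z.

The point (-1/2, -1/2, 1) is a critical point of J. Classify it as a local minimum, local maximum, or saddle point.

local minimum

The Hessian is constant: H = [[4, -4, -2], [-4, 6, 0], [-2, 0, 4]].
Leading principal minors: Δ₁ = 4, Δ₂ = 8, Δ₃ = 8.
All leading minors are positive, so H is positive definite: a local minimum.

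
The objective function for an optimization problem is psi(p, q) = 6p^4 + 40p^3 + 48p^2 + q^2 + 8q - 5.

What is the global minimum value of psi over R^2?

-277

psi(p,q) separates as A(p) + B(q) − 5, so its minimum is min A + min B − 5.
A'(p) = 24p(p + 1)(p + 4) vanishes at p ∈ {-4, -1, 0}; B'(q) = 2q + 8 vanishes at q ∈ {-4}.
Local minima of A (where A''>0): A(-4)=-256, A(0)=0. Local minima of B: B(-4)=-16.
So the global minimum of psi is A(-4) + B(-4) − 5 = -256 − 16 − 5 = -277, attained at (-4, -4).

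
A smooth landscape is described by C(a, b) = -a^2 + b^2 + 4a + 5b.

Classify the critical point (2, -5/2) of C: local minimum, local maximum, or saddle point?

The Hessian of C is constant: H = [[-2, 0], [0, 2]].
det(H) = (-2)·2 − 0² = -4.
Since det(H) < 0, H is indefinite and the critical point is a saddle point.

saddle point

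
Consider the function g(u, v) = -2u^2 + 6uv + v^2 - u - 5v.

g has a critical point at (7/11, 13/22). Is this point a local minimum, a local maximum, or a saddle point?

The Hessian of g is constant: H = [[-4, 6], [6, 2]].
det(H) = (-4)·2 − 6² = -44.
Since det(H) < 0, H is indefinite and the critical point is a saddle point.

saddle point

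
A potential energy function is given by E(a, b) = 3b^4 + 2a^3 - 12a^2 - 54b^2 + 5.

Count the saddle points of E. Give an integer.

3

E separates as a function of a plus a function of b, so ∇E=0 decouples.
∂E/∂a = 6a(a - 4) = 0 at a ∈ {0, 4}; ∂E/∂b = 12b(b - 3)(b + 3) = 0 at b ∈ {-3, 0, 3}.
The Hessian is diagonal: diag(E_aa, E_bb). Second derivatives: E_aa(0)=-24, E_aa(4)=24; E_bb(-3)=216, E_bb(0)=-108, E_bb(3)=216.
Saddle points occur where the two diagonal entries have opposite signs: (0, -3), (0, 3), (4, 0). Count: 3.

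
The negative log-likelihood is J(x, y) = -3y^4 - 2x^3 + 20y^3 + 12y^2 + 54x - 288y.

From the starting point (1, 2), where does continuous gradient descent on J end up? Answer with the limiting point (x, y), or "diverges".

(-3, 3)

J is separable, so gradient descent decouples: x follows -∂J/∂x, y follows -∂J/∂y.
∂J/∂x = -6(x - 3)(x + 3); at x=1 this is 48, so x decreases.
∂J/∂y = -12(y - 4)(y - 3)(y + 2); at y=2 this is -96, so y increases.
x converges to its nearest critical value -3 (a local min of the x-part); y converges to 3. The iterate converges to (-3, 3).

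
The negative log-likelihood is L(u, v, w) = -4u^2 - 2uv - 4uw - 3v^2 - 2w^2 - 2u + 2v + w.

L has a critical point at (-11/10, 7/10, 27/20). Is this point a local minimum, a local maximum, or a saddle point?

local maximum

The Hessian is constant: H = [[-8, -2, -4], [-2, -6, 0], [-4, 0, -4]].
Leading principal minors: Δ₁ = -8, Δ₂ = 44, Δ₃ = -80.
The minors alternate sign starting negative (−, +, −), so H is negative definite: a local maximum.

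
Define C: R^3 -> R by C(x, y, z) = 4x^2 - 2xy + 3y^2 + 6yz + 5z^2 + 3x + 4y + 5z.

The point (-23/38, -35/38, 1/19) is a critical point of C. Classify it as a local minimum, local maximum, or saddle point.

The Hessian is constant: H = [[8, -2, 0], [-2, 6, 6], [0, 6, 10]].
Leading principal minors: Δ₁ = 8, Δ₂ = 44, Δ₃ = 152.
All leading minors are positive, so H is positive definite: a local minimum.

local minimum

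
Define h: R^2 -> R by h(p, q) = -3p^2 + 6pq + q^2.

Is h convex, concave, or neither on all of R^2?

h is quadratic, so its Hessian is the constant matrix H = [[-6, 6], [6, 2]].
det(H) = -48, tr(H) = -4.
det(H) < 0, so H is indefinite: neither convex nor concave.

neither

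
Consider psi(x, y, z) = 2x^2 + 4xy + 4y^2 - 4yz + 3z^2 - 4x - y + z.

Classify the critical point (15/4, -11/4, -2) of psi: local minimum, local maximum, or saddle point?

The Hessian is constant: H = [[4, 4, 0], [4, 8, -4], [0, -4, 6]].
Leading principal minors: Δ₁ = 4, Δ₂ = 16, Δ₃ = 32.
All leading minors are positive, so H is positive definite: a local minimum.

local minimum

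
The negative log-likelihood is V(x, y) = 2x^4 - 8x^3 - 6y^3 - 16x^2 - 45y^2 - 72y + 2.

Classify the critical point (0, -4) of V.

saddle point

The mixed partial ∂²V/∂x∂y is 0, so the Hessian at any point is diag(V_xx, V_yy) = diag(8(3x^2 - 6x - 4), -18(2y + 5)).
At (0, -4): H = diag(-32, 54).
The eigenvalues have opposite signs, so H is indefinite: a saddle point.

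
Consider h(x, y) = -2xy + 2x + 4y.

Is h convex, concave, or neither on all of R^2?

h is quadratic, so its Hessian is the constant matrix H = [[0, -2], [-2, 0]].
det(H) = -4, tr(H) = 0.
det(H) < 0, so H is indefinite: neither convex nor concave.

neither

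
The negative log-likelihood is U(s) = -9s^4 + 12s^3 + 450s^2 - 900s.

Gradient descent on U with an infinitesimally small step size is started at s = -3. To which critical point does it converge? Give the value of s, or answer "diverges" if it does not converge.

U'(s) = -36(s - 5)(s - 1)(s + 5), so U'(-3) = -2304.
Gradient descent moves in the -U' direction, i.e. s is increasing.
The nearest critical point in that direction is s = 1, where U'' = 864 > 0 (a local minimum). The iterate converges there.

1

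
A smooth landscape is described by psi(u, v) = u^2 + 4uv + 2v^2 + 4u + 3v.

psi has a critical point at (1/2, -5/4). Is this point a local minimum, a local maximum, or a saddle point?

The Hessian of psi is constant: H = [[2, 4], [4, 4]].
det(H) = 2·4 − 4² = -8.
Since det(H) < 0, H is indefinite and the critical point is a saddle point.

saddle point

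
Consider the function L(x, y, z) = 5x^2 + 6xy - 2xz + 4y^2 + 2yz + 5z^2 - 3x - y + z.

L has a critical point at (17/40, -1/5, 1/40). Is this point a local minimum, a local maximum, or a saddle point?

The Hessian is constant: H = [[10, 6, -2], [6, 8, 2], [-2, 2, 10]].
Leading principal minors: Δ₁ = 10, Δ₂ = 44, Δ₃ = 320.
All leading minors are positive, so H is positive definite: a local minimum.

local minimum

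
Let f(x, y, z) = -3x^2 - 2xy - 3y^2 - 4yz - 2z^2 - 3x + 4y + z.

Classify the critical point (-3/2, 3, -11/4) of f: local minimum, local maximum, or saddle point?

local maximum

The Hessian is constant: H = [[-6, -2, 0], [-2, -6, -4], [0, -4, -4]].
Leading principal minors: Δ₁ = -6, Δ₂ = 32, Δ₃ = -32.
The minors alternate sign starting negative (−, +, −), so H is negative definite: a local maximum.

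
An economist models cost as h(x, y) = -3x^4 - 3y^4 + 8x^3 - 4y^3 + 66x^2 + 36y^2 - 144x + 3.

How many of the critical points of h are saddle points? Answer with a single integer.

h separates as a function of x plus a function of y, so ∇h=0 decouples.
∂h/∂x = -12(x - 4)(x - 1)(x + 3) = 0 at x ∈ {-3, 1, 4}; ∂h/∂y = -12y(y - 2)(y + 3) = 0 at y ∈ {-3, 0, 2}.
The Hessian is diagonal: diag(h_xx, h_yy). Second derivatives: h_xx(-3)=-336, h_xx(1)=144, h_xx(4)=-252; h_yy(-3)=-180, h_yy(0)=72, h_yy(2)=-120.
Saddle points occur where the two diagonal entries have opposite signs: (-3, 0), (1, -3), (1, 2), (4, 0). Count: 4.

4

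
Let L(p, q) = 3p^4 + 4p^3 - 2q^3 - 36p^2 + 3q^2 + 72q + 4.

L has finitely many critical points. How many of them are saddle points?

3

L separates as a function of p plus a function of q, so ∇L=0 decouples.
∂L/∂p = 12p(p - 2)(p + 3) = 0 at p ∈ {-3, 0, 2}; ∂L/∂q = -6(q - 4)(q + 3) = 0 at q ∈ {-3, 4}.
The Hessian is diagonal: diag(L_pp, L_qq). Second derivatives: L_pp(-3)=180, L_pp(0)=-72, L_pp(2)=120; L_qq(-3)=42, L_qq(4)=-42.
Saddle points occur where the two diagonal entries have opposite signs: (-3, 4), (0, -3), (2, 4). Count: 3.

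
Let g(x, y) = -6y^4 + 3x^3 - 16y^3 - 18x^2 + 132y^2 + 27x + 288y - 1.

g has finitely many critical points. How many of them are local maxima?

2

g separates as a function of x plus a function of y, so ∇g=0 decouples.
∂g/∂x = 9(x - 3)(x - 1) = 0 at x ∈ {1, 3}; ∂g/∂y = -24(y - 3)(y + 1)(y + 4) = 0 at y ∈ {-4, -1, 3}.
The Hessian is diagonal: diag(g_xx, g_yy). Second derivatives: g_xx(1)=-18, g_xx(3)=18; g_yy(-4)=-504, g_yy(-1)=288, g_yy(3)=-672.
Local maxima occur where both diagonal entries negative: (1, -4), (1, 3). Count: 2.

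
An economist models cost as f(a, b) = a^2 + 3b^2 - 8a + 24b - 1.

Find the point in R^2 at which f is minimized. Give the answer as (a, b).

f(a,b) separates as P(a) + Q(b) − 1, so its minimum is min P + min Q − 1.
P'(a) = 2a - 8 vanishes at a ∈ {4}; Q'(b) = 6b + 24 vanishes at b ∈ {-4}.
Local minima of P (where P''>0): P(4)=-16. Local minima of Q: Q(-4)=-48.
So the global minimum of f is P(4) + Q(-4) − 1 = -16 − 48 − 1 = -65, attained at (4, -4).

(4, -4)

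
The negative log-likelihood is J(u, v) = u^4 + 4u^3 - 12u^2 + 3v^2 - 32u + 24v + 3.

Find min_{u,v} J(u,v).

J(u,v) separates as P(u) + Q(v) + 3, so its minimum is min P + min Q + 3.
P'(u) = 4(u - 2)(u + 1)(u + 4) vanishes at u ∈ {-4, -1, 2}; Q'(v) = 6v + 24 vanishes at v ∈ {-4}.
Local minima of P (where P''>0): P(-4)=-64, P(2)=-64. Local minima of Q: Q(-4)=-48.
So the global minimum of J is P(-4) + Q(-4) + 3 = -64 − 48 + 3 = -109, attained at (-4, -4).

-109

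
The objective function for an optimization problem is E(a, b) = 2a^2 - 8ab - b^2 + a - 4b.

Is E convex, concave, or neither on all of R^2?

E is quadratic, so its Hessian is the constant matrix H = [[4, -8], [-8, -2]].
det(H) = -72, tr(H) = 2.
det(H) < 0, so H is indefinite: neither convex nor concave.

neither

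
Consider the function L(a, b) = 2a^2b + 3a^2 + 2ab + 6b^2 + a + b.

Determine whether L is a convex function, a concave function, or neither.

neither

The term 2a^2b is cubic, so the Hessian is not constant.
∂²L/∂a² = 4b + 6, which takes both signs as b varies (negative for sufficiently negative b). A diagonal entry of the Hessian changing sign means the Hessian is neither positive- nor negative-semidefinite on all of R^2.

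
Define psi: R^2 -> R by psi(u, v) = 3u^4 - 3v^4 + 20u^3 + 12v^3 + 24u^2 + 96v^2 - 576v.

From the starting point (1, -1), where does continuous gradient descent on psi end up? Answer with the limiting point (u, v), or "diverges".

(0, 3)

psi is separable, so gradient descent decouples: u follows -∂psi/∂u, v follows -∂psi/∂v.
∂psi/∂u = 12u(u + 1)(u + 4); at u=1 this is 120, so u decreases.
∂psi/∂v = -12(v - 4)(v - 3)(v + 4); at v=-1 this is -720, so v increases.
u converges to its nearest critical value 0 (a local min of the u-part); v converges to 3. The iterate converges to (0, 3).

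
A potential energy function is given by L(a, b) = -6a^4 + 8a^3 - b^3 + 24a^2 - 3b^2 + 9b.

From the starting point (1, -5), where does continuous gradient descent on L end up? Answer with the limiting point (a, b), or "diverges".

L is separable, so gradient descent decouples: a follows -∂L/∂a, b follows -∂L/∂b.
∂L/∂a = -24a(a - 2)(a + 1); at a=1 this is 48, so a decreases.
∂L/∂b = -3(b - 1)(b + 3); at b=-5 this is -36, so b increases.
a converges to its nearest critical value 0 (a local min of the a-part); b converges to -3. The iterate converges to (0, -3).

(0, -3)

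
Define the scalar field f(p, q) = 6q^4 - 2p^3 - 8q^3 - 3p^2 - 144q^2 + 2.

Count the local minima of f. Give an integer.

f separates as a function of p plus a function of q, so ∇f=0 decouples.
∂f/∂p = -6p(p + 1) = 0 at p ∈ {-1, 0}; ∂f/∂q = 24q(q - 4)(q + 3) = 0 at q ∈ {-3, 0, 4}.
The Hessian is diagonal: diag(f_pp, f_qq). Second derivatives: f_pp(-1)=6, f_pp(0)=-6; f_qq(-3)=504, f_qq(0)=-288, f_qq(4)=672.
Local minima occur where both diagonal entries positive: (-1, -3), (-1, 4). Count: 2.

2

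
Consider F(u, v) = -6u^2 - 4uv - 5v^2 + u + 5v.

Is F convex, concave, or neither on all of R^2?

F is quadratic, so its Hessian is the constant matrix H = [[-12, -4], [-4, -10]].
det(H) = 104, tr(H) = -22.
det(H) > 0 and tr(H) < 0, so H is negative definite everywhere: concave.

concave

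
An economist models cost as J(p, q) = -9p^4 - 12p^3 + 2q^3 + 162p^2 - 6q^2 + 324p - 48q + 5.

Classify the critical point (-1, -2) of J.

saddle point

The mixed partial ∂²J/∂p∂q is 0, so the Hessian at any point is diag(J_pp, J_qq) = diag(36(-3p^2 - 2p + 9), 12(q - 1)).
At (-1, -2): H = diag(288, -36).
The eigenvalues have opposite signs, so H is indefinite: a saddle point.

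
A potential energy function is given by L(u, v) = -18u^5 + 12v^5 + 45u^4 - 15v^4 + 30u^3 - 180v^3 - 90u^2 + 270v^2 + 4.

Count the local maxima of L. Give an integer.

L separates as a function of u plus a function of v, so ∇L=0 decouples.
∂L/∂u = -90u(u - 2)(u - 1)(u + 1) = 0 at u ∈ {-1, 0, 1, 2}; ∂L/∂v = 60v(v - 3)(v - 1)(v + 3) = 0 at v ∈ {-3, 0, 1, 3}.
The Hessian is diagonal: diag(L_uu, L_vv). Second derivatives: L_uu(-1)=540, L_uu(0)=-180, L_uu(1)=180, L_uu(2)=-540; L_vv(-3)=-4320, L_vv(0)=540, L_vv(1)=-480, L_vv(3)=2160.
Local maxima occur where both diagonal entries negative: (0, -3), (0, 1), (2, -3), (2, 1). Count: 4.

4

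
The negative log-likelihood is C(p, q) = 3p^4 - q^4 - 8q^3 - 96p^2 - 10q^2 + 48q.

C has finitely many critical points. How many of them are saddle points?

5

C separates as a function of p plus a function of q, so ∇C=0 decouples.
∂C/∂p = 12p(p - 4)(p + 4) = 0 at p ∈ {-4, 0, 4}; ∂C/∂q = -4(q - 1)(q + 3)(q + 4) = 0 at q ∈ {-4, -3, 1}.
The Hessian is diagonal: diag(C_pp, C_qq). Second derivatives: C_pp(-4)=384, C_pp(0)=-192, C_pp(4)=384; C_qq(-4)=-20, C_qq(-3)=16, C_qq(1)=-80.
Saddle points occur where the two diagonal entries have opposite signs: (-4, -4), (-4, 1), (0, -3), (4, -4), (4, 1). Count: 5.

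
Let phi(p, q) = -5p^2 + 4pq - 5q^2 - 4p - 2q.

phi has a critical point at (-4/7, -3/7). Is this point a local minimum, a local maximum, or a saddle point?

local maximum

The Hessian of phi is constant: H = [[-10, 4], [4, -10]].
det(H) = (-10)·(-10) − 4² = 84.
det(H) > 0 and tr(H) = -20 < 0, so H is negative definite and the point is a local maximum.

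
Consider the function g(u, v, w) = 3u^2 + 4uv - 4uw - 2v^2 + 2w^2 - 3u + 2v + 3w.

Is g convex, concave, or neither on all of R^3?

neither

g is quadratic, so its Hessian is the constant matrix H = [[6, 4, -4], [4, -4, 0], [-4, 0, 4]].
Leading principal minors: 6, -40, -96.
Neither pattern holds ⇒ H is indefinite ⇒ neither convex nor concave.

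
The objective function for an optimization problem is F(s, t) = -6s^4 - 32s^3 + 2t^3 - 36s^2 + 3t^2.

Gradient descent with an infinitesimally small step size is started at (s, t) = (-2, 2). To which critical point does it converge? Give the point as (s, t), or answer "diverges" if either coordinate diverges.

F is separable, so gradient descent decouples: s follows -∂F/∂s, t follows -∂F/∂t.
∂F/∂s = -24s(s + 1)(s + 3); at s=-2 this is -48, so s increases.
∂F/∂t = 6t(t + 1); at t=2 this is 36, so t decreases.
s converges to its nearest critical value -1 (a local min of the s-part); t converges to 0. The iterate converges to (-1, 0).

(-1, 0)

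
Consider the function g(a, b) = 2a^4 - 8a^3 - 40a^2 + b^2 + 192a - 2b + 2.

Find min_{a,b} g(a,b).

g(a,b) separates as P(a) + Q(b) + 2, so its minimum is min P + min Q + 2.
P'(a) = 8(a - 4)(a - 2)(a + 3) vanishes at a ∈ {-3, 2, 4}; Q'(b) = 2b - 2 vanishes at b ∈ {1}.
Local minima of P (where P''>0): P(-3)=-558, P(4)=128. Local minima of Q: Q(1)=-1.
So the global minimum of g is P(-3) + Q(1) + 2 = -558 − 1 + 2 = -557, attained at (-3, 1).

-557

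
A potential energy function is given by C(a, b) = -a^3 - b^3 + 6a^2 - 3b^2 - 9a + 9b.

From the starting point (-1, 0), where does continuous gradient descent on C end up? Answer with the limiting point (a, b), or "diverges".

C is separable, so gradient descent decouples: a follows -∂C/∂a, b follows -∂C/∂b.
∂C/∂a = -3(a - 3)(a - 1); at a=-1 this is -24, so a increases.
∂C/∂b = -3(b - 1)(b + 3); at b=0 this is 9, so b decreases.
a converges to its nearest critical value 1 (a local min of the a-part); b converges to -3. The iterate converges to (1, -3).

(1, -3)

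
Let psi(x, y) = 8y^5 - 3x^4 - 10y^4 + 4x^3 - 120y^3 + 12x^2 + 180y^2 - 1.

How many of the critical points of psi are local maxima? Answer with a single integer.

psi separates as a function of x plus a function of y, so ∇psi=0 decouples.
∂psi/∂x = -12x(x - 2)(x + 1) = 0 at x ∈ {-1, 0, 2}; ∂psi/∂y = 40y(y - 3)(y - 1)(y + 3) = 0 at y ∈ {-3, 0, 1, 3}.
The Hessian is diagonal: diag(psi_xx, psi_yy). Second derivatives: psi_xx(-1)=-36, psi_xx(0)=24, psi_xx(2)=-72; psi_yy(-3)=-2880, psi_yy(0)=360, psi_yy(1)=-320, psi_yy(3)=1440.
Local maxima occur where both diagonal entries negative: (-1, -3), (-1, 1), (2, -3), (2, 1). Count: 4.

4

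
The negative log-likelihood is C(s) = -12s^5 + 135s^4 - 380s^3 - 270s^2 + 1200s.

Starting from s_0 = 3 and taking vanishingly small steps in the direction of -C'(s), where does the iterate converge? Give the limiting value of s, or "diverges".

C'(s) = -60(s - 5)(s - 4)(s - 1)(s + 1), so C'(3) = -960.
Gradient descent moves in the -C' direction, i.e. s is increasing.
The nearest critical point in that direction is s = 4, where C'' = 900 > 0 (a local minimum). The iterate converges there.

4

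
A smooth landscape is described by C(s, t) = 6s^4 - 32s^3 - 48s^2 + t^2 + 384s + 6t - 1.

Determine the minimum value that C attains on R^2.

C(s,t) separates as P(s) + Q(t) − 1, so its minimum is min P + min Q − 1.
P'(s) = 24(s - 4)(s - 2)(s + 2) vanishes at s ∈ {-2, 2, 4}; Q'(t) = 2(t + 3) vanishes at t ∈ {-3}.
Local minima of P (where P''>0): P(-2)=-608, P(4)=256. Local minima of Q: Q(-3)=-9.
So the global minimum of C is P(-2) + Q(-3) − 1 = -608 − 9 − 1 = -618, attained at (-2, -3).

-618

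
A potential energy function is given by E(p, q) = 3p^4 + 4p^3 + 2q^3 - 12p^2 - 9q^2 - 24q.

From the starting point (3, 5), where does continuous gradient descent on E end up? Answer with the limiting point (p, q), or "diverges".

E is separable, so gradient descent decouples: p follows -∂E/∂p, q follows -∂E/∂q.
∂E/∂p = 12p(p - 1)(p + 2); at p=3 this is 360, so p decreases.
∂E/∂q = 6(q - 4)(q + 1); at q=5 this is 36, so q decreases.
p converges to its nearest critical value 1 (a local min of the p-part); q converges to 4. The iterate converges to (1, 4).

(1, 4)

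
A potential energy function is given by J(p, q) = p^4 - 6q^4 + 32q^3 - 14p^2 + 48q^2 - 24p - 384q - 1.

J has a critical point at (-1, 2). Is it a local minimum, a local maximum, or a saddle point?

The mixed partial ∂²J/∂p∂q is 0, so the Hessian at any point is diag(J_pp, J_qq) = diag(4(3p^2 - 7), 24(-3q^2 + 8q + 4)).
At (-1, 2): H = diag(-16, 192).
The eigenvalues have opposite signs, so H is indefinite: a saddle point.

saddle point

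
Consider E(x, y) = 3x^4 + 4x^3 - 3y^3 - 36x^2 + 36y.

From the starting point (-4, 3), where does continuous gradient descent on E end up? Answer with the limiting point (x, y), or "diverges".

diverges

E is separable, so gradient descent decouples: x follows -∂E/∂x, y follows -∂E/∂y.
∂E/∂x = 12x(x - 2)(x + 3); at x=-4 this is -288, so x increases.
∂E/∂y = -9(y - 2)(y + 2); at y=3 this is -45, so y increases.
The y-coordinate has no critical point in that direction and runs off to infinity.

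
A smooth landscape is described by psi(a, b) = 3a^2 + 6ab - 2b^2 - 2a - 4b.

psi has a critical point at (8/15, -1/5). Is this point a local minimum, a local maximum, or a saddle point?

The Hessian of psi is constant: H = [[6, 6], [6, -4]].
det(H) = 6·(-4) − 6² = -60.
Since det(H) < 0, H is indefinite and the critical point is a saddle point.

saddle point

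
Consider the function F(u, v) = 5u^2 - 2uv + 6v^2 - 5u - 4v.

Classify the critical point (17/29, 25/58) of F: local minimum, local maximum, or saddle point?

The Hessian of F is constant: H = [[10, -2], [-2, 12]].
det(H) = 10·12 − (-2)² = 116.
det(H) > 0 and tr(H) = 22 > 0, so H is positive definite and the point is a local minimum.

local minimum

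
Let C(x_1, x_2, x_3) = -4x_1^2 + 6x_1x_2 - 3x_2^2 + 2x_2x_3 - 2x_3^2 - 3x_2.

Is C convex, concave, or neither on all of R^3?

C is quadratic, so its Hessian is the constant matrix H = [[-8, 6, 0], [6, -6, 2], [0, 2, -4]].
Leading principal minors: -8, 12, -16.
Signs alternate −, +, − ⇒ H ≺ 0 ⇒ concave.

concave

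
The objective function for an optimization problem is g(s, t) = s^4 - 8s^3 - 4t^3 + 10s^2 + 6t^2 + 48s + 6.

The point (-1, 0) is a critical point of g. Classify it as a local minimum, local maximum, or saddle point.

local minimum

The mixed partial ∂²g/∂s∂t is 0, so the Hessian at any point is diag(g_ss, g_tt) = diag(4(3s^2 - 12s + 5), 12(-2t + 1)).
At (-1, 0): H = diag(80, 12).
Both eigenvalues are positive, so H is positive definite: a local minimum.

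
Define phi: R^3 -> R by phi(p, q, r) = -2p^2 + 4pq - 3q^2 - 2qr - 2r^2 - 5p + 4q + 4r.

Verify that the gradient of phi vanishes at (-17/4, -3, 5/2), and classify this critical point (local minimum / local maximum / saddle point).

∇phi = (-4p + 4q - 5, 4p - 6q - 2r + 4, -2q - 4r + 4); substituting (-17/4, -3, 5/2) gives ∇phi = (0, 0, 0), so (-17/4, -3, 5/2) is indeed a critical point.
The Hessian is constant: H = [[-4, 4, 0], [4, -6, -2], [0, -2, -4]].
Leading principal minors: Δ₁ = -4, Δ₂ = 8, Δ₃ = -16.
The minors alternate sign starting negative (−, +, −), so H is negative definite: a local maximum.

local maximum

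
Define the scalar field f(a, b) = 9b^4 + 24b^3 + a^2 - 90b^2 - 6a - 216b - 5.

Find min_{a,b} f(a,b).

-470

f(a,b) separates as P(a) + Q(b) − 5, so its minimum is min P + min Q − 5.
P'(a) = 2a - 6 vanishes at a ∈ {3}; Q'(b) = 36(b - 2)(b + 1)(b + 3) vanishes at b ∈ {-3, -1, 2}.
Local minima of P (where P''>0): P(3)=-9. Local minima of Q: Q(-3)=-81, Q(2)=-456.
So the global minimum of f is P(3) + Q(2) − 5 = -9 − 456 − 5 = -470, attained at (3, 2).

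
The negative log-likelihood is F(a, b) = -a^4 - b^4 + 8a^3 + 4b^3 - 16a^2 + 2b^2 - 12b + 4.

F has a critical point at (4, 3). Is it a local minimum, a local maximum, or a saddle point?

local maximum

The mixed partial ∂²F/∂a∂b is 0, so the Hessian at any point is diag(F_aa, F_bb) = diag(4(-3a^2 + 12a - 8), 4(-3b^2 + 6b + 1)).
At (4, 3): H = diag(-32, -32).
Both eigenvalues are negative, so H is negative definite: a local maximum.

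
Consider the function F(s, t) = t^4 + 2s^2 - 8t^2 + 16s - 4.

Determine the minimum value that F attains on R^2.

F(s,t) separates as P(s) + Q(t) − 4, so its minimum is min P + min Q − 4.
P'(s) = 4s + 16 vanishes at s ∈ {-4}; Q'(t) = 4t(t - 2)(t + 2) vanishes at t ∈ {-2, 0, 2}.
Local minima of P (where P''>0): P(-4)=-32. Local minima of Q: Q(-2)=-16, Q(2)=-16.
So the global minimum of F is P(-4) + Q(-2) − 4 = -32 − 16 − 4 = -52, attained at (-4, -2).

-52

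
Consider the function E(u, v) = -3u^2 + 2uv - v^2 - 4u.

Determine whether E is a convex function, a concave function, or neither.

concave

E is quadratic, so its Hessian is the constant matrix H = [[-6, 2], [2, -2]].
det(H) = 8, tr(H) = -8.
det(H) > 0 and tr(H) < 0, so H is negative definite everywhere: concave.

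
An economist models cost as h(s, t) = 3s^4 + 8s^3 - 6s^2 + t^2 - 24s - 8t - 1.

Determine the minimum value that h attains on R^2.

-36

h(s,t) separates as P(s) + Q(t) − 1, so its minimum is min P + min Q − 1.
P'(s) = 12(s - 1)(s + 1)(s + 2) vanishes at s ∈ {-2, -1, 1}; Q'(t) = 2(t - 4) vanishes at t ∈ {4}.
Local minima of P (where P''>0): P(-2)=8, P(1)=-19. Local minima of Q: Q(4)=-16.
So the global minimum of h is P(1) + Q(4) − 1 = -19 − 16 − 1 = -36, attained at (1, 4).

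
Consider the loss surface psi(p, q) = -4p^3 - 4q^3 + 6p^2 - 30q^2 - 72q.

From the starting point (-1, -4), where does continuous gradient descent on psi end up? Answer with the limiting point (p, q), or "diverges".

(0, -3)

psi is separable, so gradient descent decouples: p follows -∂psi/∂p, q follows -∂psi/∂q.
∂psi/∂p = -12p(p - 1); at p=-1 this is -24, so p increases.
∂psi/∂q = -12(q + 2)(q + 3); at q=-4 this is -24, so q increases.
p converges to its nearest critical value 0 (a local min of the p-part); q converges to -3. The iterate converges to (0, -3).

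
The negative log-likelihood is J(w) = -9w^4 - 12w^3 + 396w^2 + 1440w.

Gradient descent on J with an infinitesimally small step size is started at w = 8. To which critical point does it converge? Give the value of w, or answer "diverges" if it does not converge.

J'(w) = -36(w - 5)(w + 2)(w + 4), so J'(8) = -12960.
Gradient descent moves in the -J' direction, i.e. w is increasing.
There is no critical point above w=8, and J' keeps the same sign, so the iterate runs off to +∞.

diverges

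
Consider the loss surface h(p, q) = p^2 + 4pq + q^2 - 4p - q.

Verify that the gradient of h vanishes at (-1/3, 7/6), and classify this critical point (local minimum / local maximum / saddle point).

saddle point

∇h = (2p + 4q - 4, 4p + 2q - 1); substituting (-1/3, 7/6) gives ∇h = (0, 0), so (-1/3, 7/6) is indeed a critical point.
The Hessian of h is constant: H = [[2, 4], [4, 2]].
det(H) = 2·2 − 4² = -12.
Since det(H) < 0, H is indefinite and the critical point is a saddle point.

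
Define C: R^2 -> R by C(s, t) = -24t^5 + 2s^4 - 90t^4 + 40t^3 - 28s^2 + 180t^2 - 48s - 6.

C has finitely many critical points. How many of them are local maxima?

2

C separates as a function of s plus a function of t, so ∇C=0 decouples.
∂C/∂s = 8(s - 3)(s + 1)(s + 2) = 0 at s ∈ {-2, -1, 3}; ∂C/∂t = -120t(t - 1)(t + 1)(t + 3) = 0 at t ∈ {-3, -1, 0, 1}.
The Hessian is diagonal: diag(C_ss, C_tt). Second derivatives: C_ss(-2)=40, C_ss(-1)=-32, C_ss(3)=160; C_tt(-3)=2880, C_tt(-1)=-480, C_tt(0)=360, C_tt(1)=-960.
Local maxima occur where both diagonal entries negative: (-1, -1), (-1, 1). Count: 2.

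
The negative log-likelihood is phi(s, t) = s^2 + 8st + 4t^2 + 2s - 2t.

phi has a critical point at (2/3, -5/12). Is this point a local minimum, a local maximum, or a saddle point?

The Hessian of phi is constant: H = [[2, 8], [8, 8]].
det(H) = 2·8 − 8² = -48.
Since det(H) < 0, H is indefinite and the critical point is a saddle point.

saddle point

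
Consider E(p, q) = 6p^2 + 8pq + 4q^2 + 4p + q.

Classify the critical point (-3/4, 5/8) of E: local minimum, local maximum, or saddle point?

local minimum

The Hessian of E is constant: H = [[12, 8], [8, 8]].
det(H) = 12·8 − 8² = 32.
det(H) > 0 and tr(H) = 20 > 0, so H is positive definite and the point is a local minimum.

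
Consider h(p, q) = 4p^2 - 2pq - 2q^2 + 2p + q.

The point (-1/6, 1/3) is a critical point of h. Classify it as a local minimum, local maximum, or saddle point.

saddle point

The Hessian of h is constant: H = [[8, -2], [-2, -4]].
det(H) = 8·(-4) − (-2)² = -36.
Since det(H) < 0, H is indefinite and the critical point is a saddle point.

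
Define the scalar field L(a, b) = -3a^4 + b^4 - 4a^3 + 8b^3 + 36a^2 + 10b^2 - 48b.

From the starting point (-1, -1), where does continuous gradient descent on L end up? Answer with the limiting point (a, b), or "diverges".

(0, 1)

L is separable, so gradient descent decouples: a follows -∂L/∂a, b follows -∂L/∂b.
∂L/∂a = -12a(a - 2)(a + 3); at a=-1 this is -72, so a increases.
∂L/∂b = 4(b - 1)(b + 3)(b + 4); at b=-1 this is -48, so b increases.
a converges to its nearest critical value 0 (a local min of the a-part); b converges to 1. The iterate converges to (0, 1).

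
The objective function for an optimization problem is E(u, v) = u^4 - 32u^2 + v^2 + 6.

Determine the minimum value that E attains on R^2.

-250

E(u,v) separates as P(u) + Q(v) + 6, so its minimum is min P + min Q + 6.
P'(u) = 4u(u - 4)(u + 4) vanishes at u ∈ {-4, 0, 4}; Q'(v) = 2v vanishes at v ∈ {0}.
Local minima of P (where P''>0): P(-4)=-256, P(4)=-256. Local minima of Q: Q(0)=0.
So the global minimum of E is P(-4) + Q(0) + 6 = -256 + 0 + 6 = -250, attained at (-4, 0).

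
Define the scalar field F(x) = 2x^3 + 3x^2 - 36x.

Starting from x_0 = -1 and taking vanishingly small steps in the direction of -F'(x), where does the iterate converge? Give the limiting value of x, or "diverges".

F'(x) = 6(x - 2)(x + 3), so F'(-1) = -36.
Gradient descent moves in the -F' direction, i.e. x is increasing.
The nearest critical point in that direction is x = 2, where F'' = 30 > 0 (a local minimum). The iterate converges there.

2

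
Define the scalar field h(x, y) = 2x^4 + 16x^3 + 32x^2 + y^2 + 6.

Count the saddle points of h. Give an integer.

1

h separates as a function of x plus a function of y, so ∇h=0 decouples.
∂h/∂x = 8x(x + 2)(x + 4) = 0 at x ∈ {-4, -2, 0}; ∂h/∂y = 2y = 0 at y ∈ {0}.
The Hessian is diagonal: diag(h_xx, h_yy). Second derivatives: h_xx(-4)=64, h_xx(-2)=-32, h_xx(0)=64; h_yy(0)=2.
Saddle points occur where the two diagonal entries have opposite signs: (-2, 0). Count: 1.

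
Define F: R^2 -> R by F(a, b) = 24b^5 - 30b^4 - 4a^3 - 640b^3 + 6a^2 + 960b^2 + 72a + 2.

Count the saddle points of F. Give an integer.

4

F separates as a function of a plus a function of b, so ∇F=0 decouples.
∂F/∂a = -12(a - 3)(a + 2) = 0 at a ∈ {-2, 3}; ∂F/∂b = 120b(b - 4)(b - 1)(b + 4) = 0 at b ∈ {-4, 0, 1, 4}.
The Hessian is diagonal: diag(F_aa, F_bb). Second derivatives: F_aa(-2)=60, F_aa(3)=-60; F_bb(-4)=-19200, F_bb(0)=1920, F_bb(1)=-1800, F_bb(4)=11520.
Saddle points occur where the two diagonal entries have opposite signs: (-2, -4), (-2, 1), (3, 0), (3, 4). Count: 4.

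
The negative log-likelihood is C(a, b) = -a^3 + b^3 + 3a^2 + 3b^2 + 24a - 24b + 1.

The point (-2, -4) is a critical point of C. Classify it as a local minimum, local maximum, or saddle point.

The mixed partial ∂²C/∂a∂b is 0, so the Hessian at any point is diag(C_aa, C_bb) = diag(6(-a + 1), 6(b + 1)).
At (-2, -4): H = diag(18, -18).
The eigenvalues have opposite signs, so H is indefinite: a saddle point.

saddle point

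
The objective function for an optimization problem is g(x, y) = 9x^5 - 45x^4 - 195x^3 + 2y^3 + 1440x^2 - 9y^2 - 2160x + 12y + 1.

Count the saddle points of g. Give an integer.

4

g separates as a function of x plus a function of y, so ∇g=0 decouples.
∂g/∂x = 45(x - 4)(x - 3)(x - 1)(x + 4) = 0 at x ∈ {-4, 1, 3, 4}; ∂g/∂y = 6(y - 2)(y - 1) = 0 at y ∈ {1, 2}.
The Hessian is diagonal: diag(g_xx, g_yy). Second derivatives: g_xx(-4)=-12600, g_xx(1)=1350, g_xx(3)=-630, g_xx(4)=1080; g_yy(1)=-6, g_yy(2)=6.
Saddle points occur where the two diagonal entries have opposite signs: (-4, 2), (1, 1), (3, 2), (4, 1). Count: 4.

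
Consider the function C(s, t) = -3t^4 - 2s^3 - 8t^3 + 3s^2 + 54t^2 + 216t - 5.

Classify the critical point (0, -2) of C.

The mixed partial ∂²C/∂s∂t is 0, so the Hessian at any point is diag(C_ss, C_tt) = diag(6(-2s + 1), 12(-3t^2 - 4t + 9)).
At (0, -2): H = diag(6, 60).
Both eigenvalues are positive, so H is positive definite: a local minimum.

local minimum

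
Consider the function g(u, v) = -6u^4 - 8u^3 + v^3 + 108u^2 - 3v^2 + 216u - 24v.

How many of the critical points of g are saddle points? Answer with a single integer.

g separates as a function of u plus a function of v, so ∇g=0 decouples.
∂g/∂u = -24(u - 3)(u + 1)(u + 3) = 0 at u ∈ {-3, -1, 3}; ∂g/∂v = 3(v - 4)(v + 2) = 0 at v ∈ {-2, 4}.
The Hessian is diagonal: diag(g_uu, g_vv). Second derivatives: g_uu(-3)=-288, g_uu(-1)=192, g_uu(3)=-576; g_vv(-2)=-18, g_vv(4)=18.
Saddle points occur where the two diagonal entries have opposite signs: (-3, 4), (-1, -2), (3, 4). Count: 3.

3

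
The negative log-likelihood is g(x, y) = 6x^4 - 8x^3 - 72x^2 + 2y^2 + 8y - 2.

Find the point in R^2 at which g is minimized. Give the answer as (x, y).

g(x,y) separates as P(x) + Q(y) − 2, so its minimum is min P + min Q − 2.
P'(x) = 24x(x - 3)(x + 2) vanishes at x ∈ {-2, 0, 3}; Q'(y) = 4y + 8 vanishes at y ∈ {-2}.
Local minima of P (where P''>0): P(-2)=-128, P(3)=-378. Local minima of Q: Q(-2)=-8.
So the global minimum of g is P(3) + Q(-2) − 2 = -378 − 8 − 2 = -388, attained at (3, -2).

(3, -2)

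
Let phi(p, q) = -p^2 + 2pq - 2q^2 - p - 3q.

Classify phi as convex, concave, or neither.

concave

phi is quadratic, so its Hessian is the constant matrix H = [[-2, 2], [2, -4]].
det(H) = 4, tr(H) = -6.
det(H) > 0 and tr(H) < 0, so H is negative definite everywhere: concave.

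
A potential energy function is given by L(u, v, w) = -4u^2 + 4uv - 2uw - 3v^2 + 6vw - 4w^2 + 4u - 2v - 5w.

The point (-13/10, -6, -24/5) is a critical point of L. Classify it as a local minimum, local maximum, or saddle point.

local maximum

The Hessian is constant: H = [[-8, 4, -2], [4, -6, 6], [-2, 6, -8]].
Leading principal minors: Δ₁ = -8, Δ₂ = 32, Δ₃ = -40.
The minors alternate sign starting negative (−, +, −), so H is negative definite: a local maximum.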